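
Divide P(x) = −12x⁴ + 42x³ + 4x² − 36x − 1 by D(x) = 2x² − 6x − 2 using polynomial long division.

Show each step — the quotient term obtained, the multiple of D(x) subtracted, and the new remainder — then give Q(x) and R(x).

Step 1: lead(−12x⁴ + 42x³ + 4x² − 36x − 1) ÷ lead(D) = −12x⁴ ÷ 2x² = −6x². Subtract (−6x²)·D = −12x⁴ + 36x³ + 12x². Remainder: 6x³ − 8x² − 36x − 1.
Step 2: lead(6x³ − 8x² − 36x − 1) ÷ lead(D) = 6x³ ÷ 2x² = 3x. Subtract (3x)·D = 6x³ − 18x² − 6x. Remainder: 10x² − 30x − 1.
Step 3: lead(10x² − 30x − 1) ÷ lead(D) = 10x² ÷ 2x² = 5. Subtract (5)·D = 10x² − 30x − 10. Remainder: 9.

Q(x) = −6x² + 3x + 5; R(x) = 9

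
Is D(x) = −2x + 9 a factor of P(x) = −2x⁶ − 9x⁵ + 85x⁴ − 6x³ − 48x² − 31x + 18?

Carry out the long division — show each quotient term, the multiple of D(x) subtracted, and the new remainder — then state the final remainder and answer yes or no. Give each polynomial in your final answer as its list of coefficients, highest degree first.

Step 1: lead(−2x⁶ − 9x⁵ + 85x⁴ − 6x³ − 48x² − 31x + 18) ÷ lead(D) = −2x⁶ ÷ −2x = x⁵. Subtract (x⁵)·D = −2x⁶ + 9x⁵. Remainder: −18x⁵ + 85x⁴ − 6x³ − 48x² − 31x + 18.
Step 2: lead(−18x⁵ + 85x⁴ − 6x³ − 48x² − 31x + 18) ÷ lead(D) = −18x⁵ ÷ −2x = 9x⁴. Subtract (9x⁴)·D = −18x⁵ + 81x⁴. Remainder: 4x⁴ − 6x³ − 48x² − 31x + 18.
Step 3: lead(4x⁴ − 6x³ − 48x² − 31x + 18) ÷ lead(D) = 4x⁴ ÷ −2x = −2x³. Subtract (−2x³)·D = 4x⁴ − 18x³. Remainder: 12x³ − 48x² − 31x + 18.
Step 4: lead(12x³ − 48x² − 31x + 18) ÷ lead(D) = 12x³ ÷ −2x = −6x². Subtract (−6x²)·D = 12x³ − 54x². Remainder: 6x² − 31x + 18.
Step 5: lead(6x² − 31x + 18) ÷ lead(D) = 6x² ÷ −2x = −3x. Subtract (−3x)·D = 6x² − 27x. Remainder: −4x + 18.
Step 6: lead(−4x + 18) ÷ lead(D) = −4x ÷ −2x = 2. Subtract (2)·D = −4x + 18. Remainder: 0.

R = [0], so D(x) is a factor of P(x). yes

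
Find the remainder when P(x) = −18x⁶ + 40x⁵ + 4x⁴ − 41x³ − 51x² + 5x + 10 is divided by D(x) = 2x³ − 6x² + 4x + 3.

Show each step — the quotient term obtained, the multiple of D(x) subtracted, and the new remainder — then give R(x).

Step 1: lead(−18x⁶ + 40x⁵ + 4x⁴ − 41x³ − 51x² + 5x + 10) ÷ lead(D) = −18x⁶ ÷ 2x³ = −9x³. Subtract (−9x³)·D = −18x⁶ + 54x⁵ − 36x⁴ − 27x³. Remainder: −14x⁵ + 40x⁴ − 14x³ − 51x² + 5x + 10.
Step 2: lead(−14x⁵ + 40x⁴ − 14x³ − 51x² + 5x + 10) ÷ lead(D) = −14x⁵ ÷ 2x³ = −7x². Subtract (−7x²)·D = −14x⁵ + 42x⁴ − 28x³ − 21x². Remainder: −2x⁴ + 14x³ − 30x² + 5x + 10.
Step 3: lead(−2x⁴ + 14x³ − 30x² + 5x + 10) ÷ lead(D) = −2x⁴ ÷ 2x³ = −x. Subtract (−x)·D = −2x⁴ + 6x³ − 4x² − 3x. Remainder: 8x³ − 26x² + 8x + 10.
Step 4: lead(8x³ − 26x² + 8x + 10) ÷ lead(D) = 8x³ ÷ 2x³ = 4. Subtract (4)·D = 8x³ − 24x² + 16x + 12. Remainder: −2x² − 8x − 2.

R(x) = −2x² − 8x − 2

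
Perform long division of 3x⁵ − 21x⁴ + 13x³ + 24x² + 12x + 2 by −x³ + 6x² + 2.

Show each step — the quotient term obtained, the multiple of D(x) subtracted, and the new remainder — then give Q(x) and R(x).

Step 1: lead(3x⁵ − 21x⁴ + 13x³ + 24x² + 12x + 2) ÷ lead(D) = 3x⁵ ÷ −x³ = −3x². Subtract (−3x²)·D = 3x⁵ − 18x⁴ − 6x². Remainder: −3x⁴ + 13x³ + 30x² + 12x + 2.
Step 2: lead(−3x⁴ + 13x³ + 30x² + 12x + 2) ÷ lead(D) = −3x⁴ ÷ −x³ = 3x. Subtract (3x)·D = −3x⁴ + 18x³ + 6x. Remainder: −5x³ + 30x² + 6x + 2.
Step 3: lead(−5x³ + 30x² + 6x + 2) ÷ lead(D) = −5x³ ÷ −x³ = 5. Subtract (5)·D = −5x³ + 30x² + 10. Remainder: 6x − 8.

Q(x) = −3x² + 3x + 5; R(x) = 6x − 8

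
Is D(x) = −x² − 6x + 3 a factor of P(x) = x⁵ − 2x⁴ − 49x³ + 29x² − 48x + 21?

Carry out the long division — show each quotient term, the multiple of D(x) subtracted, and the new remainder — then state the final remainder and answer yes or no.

R(x) = 0, so D(x) is a factor of P(x). yes

Step 1: lead(x⁵ − 2x⁴ − 49x³ + 29x² − 48x + 21) ÷ lead(D) = x⁵ ÷ −x² = −x³. Subtract (−x³)·D = x⁵ + 6x⁴ − 3x³. Remainder: −8x⁴ − 46x³ + 29x² − 48x + 21.
Step 2: lead(−8x⁴ − 46x³ + 29x² − 48x + 21) ÷ lead(D) = −8x⁴ ÷ −x² = 8x². Subtract (8x²)·D = −8x⁴ − 48x³ + 24x². Remainder: 2x³ + 5x² − 48x + 21.
Step 3: lead(2x³ + 5x² − 48x + 21) ÷ lead(D) = 2x³ ÷ −x² = −2x. Subtract (−2x)·D = 2x³ + 12x² − 6x. Remainder: −7x² − 42x + 21.
Step 4: lead(−7x² − 42x + 21) ÷ lead(D) = −7x² ÷ −x² = 7. Subtract (7)·D = −7x² − 42x + 21. Remainder: 0.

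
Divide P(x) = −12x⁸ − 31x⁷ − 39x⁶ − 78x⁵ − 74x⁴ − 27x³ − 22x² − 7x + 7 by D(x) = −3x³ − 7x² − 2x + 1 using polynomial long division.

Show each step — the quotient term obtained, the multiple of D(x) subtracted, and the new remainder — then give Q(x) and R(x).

Step 1: lead(−12x⁸ − 31x⁷ − 39x⁶ − 78x⁵ − 74x⁴ − 27x³ − 22x² − 7x + 7) ÷ lead(D) = −12x⁸ ÷ −3x³ = 4x⁵. Subtract (4x⁵)·D = −12x⁸ − 28x⁷ − 8x⁶ + 4x⁵. Remainder: −3x⁷ − 31x⁶ − 82x⁵ − 74x⁴ − 27x³ − 22x² − 7x + 7.
Step 2: lead(−3x⁷ − 31x⁶ − 82x⁵ − 74x⁴ − 27x³ − 22x² − 7x + 7) ÷ lead(D) = −3x⁷ ÷ −3x³ = x⁴. Subtract (x⁴)·D = −3x⁷ − 7x⁶ − 2x⁵ + x⁴. Remainder: −24x⁶ − 80x⁵ − 75x⁴ − 27x³ − 22x² − 7x + 7.
Step 3: lead(−24x⁶ − 80x⁵ − 75x⁴ − 27x³ − 22x² − 7x + 7) ÷ lead(D) = −24x⁶ ÷ −3x³ = 8x³. Subtract (8x³)·D = −24x⁶ − 56x⁵ − 16x⁴ + 8x³. Remainder: −24x⁵ − 59x⁴ − 35x³ − 22x² − 7x + 7.
Step 4: lead(−24x⁵ − 59x⁴ − 35x³ − 22x² − 7x + 7) ÷ lead(D) = −24x⁵ ÷ −3x³ = 8x². Subtract (8x²)·D = −24x⁵ − 56x⁴ − 16x³ + 8x². Remainder: −3x⁴ − 19x³ − 30x² − 7x + 7.
Step 5: lead(−3x⁴ − 19x³ − 30x² − 7x + 7) ÷ lead(D) = −3x⁴ ÷ −3x³ = x. Subtract (x)·D = −3x⁴ − 7x³ − 2x² + x. Remainder: −12x³ − 28x² − 8x + 7.
Step 6: lead(−12x³ − 28x² − 8x + 7) ÷ lead(D) = −12x³ ÷ −3x³ = 4. Subtract (4)·D = −12x³ − 28x² − 8x + 4. Remainder: 3.

Q(x) = 4x⁵ + x⁴ + 8x³ + 8x² + x + 4; R(x) = 3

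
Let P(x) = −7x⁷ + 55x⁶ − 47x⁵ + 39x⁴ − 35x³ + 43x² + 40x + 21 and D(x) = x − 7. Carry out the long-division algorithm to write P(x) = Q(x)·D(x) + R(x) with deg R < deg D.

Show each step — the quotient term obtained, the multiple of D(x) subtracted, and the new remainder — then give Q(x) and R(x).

Q(x) = −7x⁶ + 6x⁵ − 5x⁴ + 4x³ − 7x² − 6x − 2; R(x) = 7

Step 1: lead(−7x⁷ + 55x⁶ − 47x⁵ + 39x⁴ − 35x³ + 43x² + 40x + 21) ÷ lead(D) = −7x⁷ ÷ x = −7x⁶. Subtract (−7x⁶)·D = −7x⁷ + 49x⁶. Remainder: 6x⁶ − 47x⁵ + 39x⁴ − 35x³ + 43x² + 40x + 21.
Step 2: lead(6x⁶ − 47x⁵ + 39x⁴ − 35x³ + 43x² + 40x + 21) ÷ lead(D) = 6x⁶ ÷ x = 6x⁵. Subtract (6x⁵)·D = 6x⁶ − 42x⁵. Remainder: −5x⁵ + 39x⁴ − 35x³ + 43x² + 40x + 21.
Step 3: lead(−5x⁵ + 39x⁴ − 35x³ + 43x² + 40x + 21) ÷ lead(D) = −5x⁵ ÷ x = −5x⁴. Subtract (−5x⁴)·D = −5x⁵ + 35x⁴. Remainder: 4x⁴ − 35x³ + 43x² + 40x + 21.
Step 4: lead(4x⁴ − 35x³ + 43x² + 40x + 21) ÷ lead(D) = 4x⁴ ÷ x = 4x³. Subtract (4x³)·D = 4x⁴ − 28x³. Remainder: −7x³ + 43x² + 40x + 21.
Step 5: lead(−7x³ + 43x² + 40x + 21) ÷ lead(D) = −7x³ ÷ x = −7x². Subtract (−7x²)·D = −7x³ + 49x². Remainder: −6x² + 40x + 21.
Step 6: lead(−6x² + 40x + 21) ÷ lead(D) = −6x² ÷ x = −6x. Subtract (−6x)·D = −6x² + 42x. Remainder: −2x + 21.
Step 7: lead(−2x + 21) ÷ lead(D) = −2x ÷ x = −2. Subtract (−2)·D = −2x + 14. Remainder: 7.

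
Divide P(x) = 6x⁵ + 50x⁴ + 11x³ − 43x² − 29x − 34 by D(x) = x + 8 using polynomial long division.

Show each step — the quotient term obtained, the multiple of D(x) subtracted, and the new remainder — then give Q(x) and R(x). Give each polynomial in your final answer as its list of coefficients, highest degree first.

Q = [6, 2, -5, -3, -5]; R = [6]

Step 1: lead(6x⁵ + 50x⁴ + 11x³ − 43x² − 29x − 34) ÷ lead(D) = 6x⁵ ÷ x = 6x⁴. Subtract (6x⁴)·D = 6x⁵ + 48x⁴. Remainder: 2x⁴ + 11x³ − 43x² − 29x − 34.
Step 2: lead(2x⁴ + 11x³ − 43x² − 29x − 34) ÷ lead(D) = 2x⁴ ÷ x = 2x³. Subtract (2x³)·D = 2x⁴ + 16x³. Remainder: −5x³ − 43x² − 29x − 34.
Step 3: lead(−5x³ − 43x² − 29x − 34) ÷ lead(D) = −5x³ ÷ x = −5x². Subtract (−5x²)·D = −5x³ − 40x². Remainder: −3x² − 29x − 34.
Step 4: lead(−3x² − 29x − 34) ÷ lead(D) = −3x² ÷ x = −3x. Subtract (−3x)·D = −3x² − 24x. Remainder: −5x − 34.
Step 5: lead(−5x − 34) ÷ lead(D) = −5x ÷ x = −5. Subtract (−5)·D = −5x − 40. Remainder: 6.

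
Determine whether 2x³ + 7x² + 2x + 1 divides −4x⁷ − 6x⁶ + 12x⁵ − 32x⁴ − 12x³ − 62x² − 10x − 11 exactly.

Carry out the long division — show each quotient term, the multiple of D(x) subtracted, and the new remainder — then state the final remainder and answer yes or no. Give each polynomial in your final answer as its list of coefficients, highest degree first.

R = [3, 6, -2], so D(x) is not a factor of P(x). no

Step 1: lead(−4x⁷ − 6x⁶ + 12x⁵ − 32x⁴ − 12x³ − 62x² − 10x − 11) ÷ lead(D) = −4x⁷ ÷ 2x³ = −2x⁴. Subtract (−2x⁴)·D = −4x⁷ − 14x⁶ − 4x⁵ − 2x⁴. Remainder: 8x⁶ + 16x⁵ − 30x⁴ − 12x³ − 62x² − 10x − 11.
Step 2: lead(8x⁶ + 16x⁵ − 30x⁴ − 12x³ − 62x² − 10x − 11) ÷ lead(D) = 8x⁶ ÷ 2x³ = 4x³. Subtract (4x³)·D = 8x⁶ + 28x⁵ + 8x⁴ + 4x³. Remainder: −12x⁵ − 38x⁴ − 16x³ − 62x² − 10x − 11.
Step 3: lead(−12x⁵ − 38x⁴ − 16x³ − 62x² − 10x − 11) ÷ lead(D) = −12x⁵ ÷ 2x³ = −6x². Subtract (−6x²)·D = −12x⁵ − 42x⁴ − 12x³ − 6x². Remainder: 4x⁴ − 4x³ − 56x² − 10x − 11.
Step 4: lead(4x⁴ − 4x³ − 56x² − 10x − 11) ÷ lead(D) = 4x⁴ ÷ 2x³ = 2x. Subtract (2x)·D = 4x⁴ + 14x³ + 4x² + 2x. Remainder: −18x³ − 60x² − 12x − 11.
Step 5: lead(−18x³ − 60x² − 12x − 11) ÷ lead(D) = −18x³ ÷ 2x³ = −9. Subtract (−9)·D = −18x³ − 63x² − 18x − 9. Remainder: 3x² + 6x − 2.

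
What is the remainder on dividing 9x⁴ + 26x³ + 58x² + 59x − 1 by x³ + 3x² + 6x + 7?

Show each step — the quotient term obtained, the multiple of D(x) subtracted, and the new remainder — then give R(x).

R(x) = 7x² + 2x + 6

Step 1: lead(9x⁴ + 26x³ + 58x² + 59x − 1) ÷ lead(D) = 9x⁴ ÷ x³ = 9x. Subtract (9x)·D = 9x⁴ + 27x³ + 54x² + 63x. Remainder: −x³ + 4x² − 4x − 1.
Step 2: lead(−x³ + 4x² − 4x − 1) ÷ lead(D) = −x³ ÷ x³ = −1. Subtract (−1)·D = −x³ − 3x² − 6x − 7. Remainder: 7x² + 2x + 6.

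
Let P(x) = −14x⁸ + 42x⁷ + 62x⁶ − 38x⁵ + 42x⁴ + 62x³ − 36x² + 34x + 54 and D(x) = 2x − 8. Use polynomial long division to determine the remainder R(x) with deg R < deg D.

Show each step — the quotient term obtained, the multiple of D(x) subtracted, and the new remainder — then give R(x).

R(x) = −2

Step 1: lead(−14x⁸ + 42x⁷ + 62x⁶ − 38x⁵ + 42x⁴ + 62x³ − 36x² + 34x + 54) ÷ lead(D) = −14x⁸ ÷ 2x = −7x⁷. Subtract (−7x⁷)·D = −14x⁸ + 56x⁷. Remainder: −14x⁷ + 62x⁶ − 38x⁵ + 42x⁴ + 62x³ − 36x² + 34x + 54.
Step 2: lead(−14x⁷ + 62x⁶ − 38x⁵ + 42x⁴ + 62x³ − 36x² + 34x + 54) ÷ lead(D) = −14x⁷ ÷ 2x = −7x⁶. Subtract (−7x⁶)·D = −14x⁷ + 56x⁶. Remainder: 6x⁶ − 38x⁵ + 42x⁴ + 62x³ − 36x² + 34x + 54.
Step 3: lead(6x⁶ − 38x⁵ + 42x⁴ + 62x³ − 36x² + 34x + 54) ÷ lead(D) = 6x⁶ ÷ 2x = 3x⁵. Subtract (3x⁵)·D = 6x⁶ − 24x⁵. Remainder: −14x⁵ + 42x⁴ + 62x³ − 36x² + 34x + 54.
Step 4: lead(−14x⁵ + 42x⁴ + 62x³ − 36x² + 34x + 54) ÷ lead(D) = −14x⁵ ÷ 2x = −7x⁴. Subtract (−7x⁴)·D = −14x⁵ + 56x⁴. Remainder: −14x⁴ + 62x³ − 36x² + 34x + 54.
Step 5: lead(−14x⁴ + 62x³ − 36x² + 34x + 54) ÷ lead(D) = −14x⁴ ÷ 2x = −7x³. Subtract (−7x³)·D = −14x⁴ + 56x³. Remainder: 6x³ − 36x² + 34x + 54.
Step 6: lead(6x³ − 36x² + 34x + 54) ÷ lead(D) = 6x³ ÷ 2x = 3x². Subtract (3x²)·D = 6x³ − 24x². Remainder: −12x² + 34x + 54.
Step 7: lead(−12x² + 34x + 54) ÷ lead(D) = −12x² ÷ 2x = −6x. Subtract (−6x)·D = −12x² + 48x. Remainder: −14x + 54.
Step 8: lead(−14x + 54) ÷ lead(D) = −14x ÷ 2x = −7. Subtract (−7)·D = −14x + 56. Remainder: −2.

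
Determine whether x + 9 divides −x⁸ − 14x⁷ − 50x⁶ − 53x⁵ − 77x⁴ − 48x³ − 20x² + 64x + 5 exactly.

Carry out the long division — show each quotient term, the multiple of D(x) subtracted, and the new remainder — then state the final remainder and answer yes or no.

R(x) = −4, so D(x) is not a factor of P(x). no

Step 1: lead(−x⁸ − 14x⁷ − 50x⁶ − 53x⁵ − 77x⁴ − 48x³ − 20x² + 64x + 5) ÷ lead(D) = −x⁸ ÷ x = −x⁷. Subtract (−x⁷)·D = −x⁸ − 9x⁷. Remainder: −5x⁷ − 50x⁶ − 53x⁵ − 77x⁴ − 48x³ − 20x² + 64x + 5.
Step 2: lead(−5x⁷ − 50x⁶ − 53x⁵ − 77x⁴ − 48x³ − 20x² + 64x + 5) ÷ lead(D) = −5x⁷ ÷ x = −5x⁶. Subtract (−5x⁶)·D = −5x⁷ − 45x⁶. Remainder: −5x⁶ − 53x⁵ − 77x⁴ − 48x³ − 20x² + 64x + 5.
Step 3: lead(−5x⁶ − 53x⁵ − 77x⁴ − 48x³ − 20x² + 64x + 5) ÷ lead(D) = −5x⁶ ÷ x = −5x⁵. Subtract (−5x⁵)·D = −5x⁶ − 45x⁵. Remainder: −8x⁵ − 77x⁴ − 48x³ − 20x² + 64x + 5.
Step 4: lead(−8x⁵ − 77x⁴ − 48x³ − 20x² + 64x + 5) ÷ lead(D) = −8x⁵ ÷ x = −8x⁴. Subtract (−8x⁴)·D = −8x⁵ − 72x⁴. Remainder: −5x⁴ − 48x³ − 20x² + 64x + 5.
Step 5: lead(−5x⁴ − 48x³ − 20x² + 64x + 5) ÷ lead(D) = −5x⁴ ÷ x = −5x³. Subtract (−5x³)·D = −5x⁴ − 45x³. Remainder: −3x³ − 20x² + 64x + 5.
Step 6: lead(−3x³ − 20x² + 64x + 5) ÷ lead(D) = −3x³ ÷ x = −3x². Subtract (−3x²)·D = −3x³ − 27x². Remainder: 7x² + 64x + 5.
Step 7: lead(7x² + 64x + 5) ÷ lead(D) = 7x² ÷ x = 7x. Subtract (7x)·D = 7x² + 63x. Remainder: x + 5.
Step 8: lead(x + 5) ÷ lead(D) = x ÷ x = 1. Subtract (1)·D = x + 9. Remainder: −4.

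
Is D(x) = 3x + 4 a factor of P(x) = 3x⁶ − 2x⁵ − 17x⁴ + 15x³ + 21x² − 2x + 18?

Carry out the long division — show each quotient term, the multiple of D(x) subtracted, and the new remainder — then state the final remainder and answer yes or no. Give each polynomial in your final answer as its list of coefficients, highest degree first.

Step 1: lead(3x⁶ − 2x⁵ − 17x⁴ + 15x³ + 21x² − 2x + 18) ÷ lead(D) = 3x⁶ ÷ 3x = x⁵. Subtract (x⁵)·D = 3x⁶ + 4x⁵. Remainder: −6x⁵ − 17x⁴ + 15x³ + 21x² − 2x + 18.
Step 2: lead(−6x⁵ − 17x⁴ + 15x³ + 21x² − 2x + 18) ÷ lead(D) = −6x⁵ ÷ 3x = −2x⁴. Subtract (−2x⁴)·D = −6x⁵ − 8x⁴. Remainder: −9x⁴ + 15x³ + 21x² − 2x + 18.
Step 3: lead(−9x⁴ + 15x³ + 21x² − 2x + 18) ÷ lead(D) = −9x⁴ ÷ 3x = −3x³. Subtract (−3x³)·D = −9x⁴ − 12x³. Remainder: 27x³ + 21x² − 2x + 18.
Step 4: lead(27x³ + 21x² − 2x + 18) ÷ lead(D) = 27x³ ÷ 3x = 9x². Subtract (9x²)·D = 27x³ + 36x². Remainder: −15x² − 2x + 18.
Step 5: lead(−15x² − 2x + 18) ÷ lead(D) = −15x² ÷ 3x = −5x. Subtract (−5x)·D = −15x² − 20x. Remainder: 18x + 18.
Step 6: lead(18x + 18) ÷ lead(D) = 18x ÷ 3x = 6. Subtract (6)·D = 18x + 24. Remainder: −6.

R = [-6], so D(x) is not a factor of P(x). no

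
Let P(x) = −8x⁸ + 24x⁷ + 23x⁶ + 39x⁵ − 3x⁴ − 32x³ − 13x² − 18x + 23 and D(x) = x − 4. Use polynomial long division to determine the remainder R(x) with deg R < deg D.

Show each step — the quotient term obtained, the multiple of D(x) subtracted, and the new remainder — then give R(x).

R(x) = −1

Step 1: lead(−8x⁸ + 24x⁷ + 23x⁶ + 39x⁵ − 3x⁴ − 32x³ − 13x² − 18x + 23) ÷ lead(D) = −8x⁸ ÷ x = −8x⁷. Subtract (−8x⁷)·D = −8x⁸ + 32x⁷. Remainder: −8x⁷ + 23x⁶ + 39x⁵ − 3x⁴ − 32x³ − 13x² − 18x + 23.
Step 2: lead(−8x⁷ + 23x⁶ + 39x⁵ − 3x⁴ − 32x³ − 13x² − 18x + 23) ÷ lead(D) = −8x⁷ ÷ x = −8x⁶. Subtract (−8x⁶)·D = −8x⁷ + 32x⁶. Remainder: −9x⁶ + 39x⁵ − 3x⁴ − 32x³ − 13x² − 18x + 23.
Step 3: lead(−9x⁶ + 39x⁵ − 3x⁴ − 32x³ − 13x² − 18x + 23) ÷ lead(D) = −9x⁶ ÷ x = −9x⁵. Subtract (−9x⁵)·D = −9x⁶ + 36x⁵. Remainder: 3x⁵ − 3x⁴ − 32x³ − 13x² − 18x + 23.
Step 4: lead(3x⁵ − 3x⁴ − 32x³ − 13x² − 18x + 23) ÷ lead(D) = 3x⁵ ÷ x = 3x⁴. Subtract (3x⁴)·D = 3x⁵ − 12x⁴. Remainder: 9x⁴ − 32x³ − 13x² − 18x + 23.
Step 5: lead(9x⁴ − 32x³ − 13x² − 18x + 23) ÷ lead(D) = 9x⁴ ÷ x = 9x³. Subtract (9x³)·D = 9x⁴ − 36x³. Remainder: 4x³ − 13x² − 18x + 23.
Step 6: lead(4x³ − 13x² − 18x + 23) ÷ lead(D) = 4x³ ÷ x = 4x². Subtract (4x²)·D = 4x³ − 16x². Remainder: 3x² − 18x + 23.
Step 7: lead(3x² − 18x + 23) ÷ lead(D) = 3x² ÷ x = 3x. Subtract (3x)·D = 3x² − 12x. Remainder: −6x + 23.
Step 8: lead(−6x + 23) ÷ lead(D) = −6x ÷ x = −6. Subtract (−6)·D = −6x + 24. Remainder: −1.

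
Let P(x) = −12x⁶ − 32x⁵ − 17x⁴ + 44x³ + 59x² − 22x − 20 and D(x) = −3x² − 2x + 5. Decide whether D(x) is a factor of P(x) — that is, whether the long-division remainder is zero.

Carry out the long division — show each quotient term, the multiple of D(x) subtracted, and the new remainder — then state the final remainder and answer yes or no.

Step 1: lead(−12x⁶ − 32x⁵ − 17x⁴ + 44x³ + 59x² − 22x − 20) ÷ lead(D) = −12x⁶ ÷ −3x² = 4x⁴. Subtract (4x⁴)·D = −12x⁶ − 8x⁵ + 20x⁴. Remainder: −24x⁵ − 37x⁴ + 44x³ + 59x² − 22x − 20.
Step 2: lead(−24x⁵ − 37x⁴ + 44x³ + 59x² − 22x − 20) ÷ lead(D) = −24x⁵ ÷ −3x² = 8x³. Subtract (8x³)·D = −24x⁵ − 16x⁴ + 40x³. Remainder: −21x⁴ + 4x³ + 59x² − 22x − 20.
Step 3: lead(−21x⁴ + 4x³ + 59x² − 22x − 20) ÷ lead(D) = −21x⁴ ÷ −3x² = 7x². Subtract (7x²)·D = −21x⁴ − 14x³ + 35x². Remainder: 18x³ + 24x² − 22x − 20.
Step 4: lead(18x³ + 24x² − 22x − 20) ÷ lead(D) = 18x³ ÷ −3x² = −6x. Subtract (−6x)·D = 18x³ + 12x² − 30x. Remainder: 12x² + 8x − 20.
Step 5: lead(12x² + 8x − 20) ÷ lead(D) = 12x² ÷ −3x² = −4. Subtract (−4)·D = 12x² + 8x − 20. Remainder: 0.

R(x) = 0, so D(x) is a factor of P(x). yes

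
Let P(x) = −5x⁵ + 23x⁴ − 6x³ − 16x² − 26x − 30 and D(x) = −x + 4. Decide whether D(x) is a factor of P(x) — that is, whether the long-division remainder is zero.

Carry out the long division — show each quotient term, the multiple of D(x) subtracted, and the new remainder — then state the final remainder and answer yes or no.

R(x) = −6, so D(x) is not a factor of P(x). no

Step 1: lead(−5x⁵ + 23x⁴ − 6x³ − 16x² − 26x − 30) ÷ lead(D) = −5x⁵ ÷ −x = 5x⁴. Subtract (5x⁴)·D = −5x⁵ + 20x⁴. Remainder: 3x⁴ − 6x³ − 16x² − 26x − 30.
Step 2: lead(3x⁴ − 6x³ − 16x² − 26x − 30) ÷ lead(D) = 3x⁴ ÷ −x = −3x³. Subtract (−3x³)·D = 3x⁴ − 12x³. Remainder: 6x³ − 16x² − 26x − 30.
Step 3: lead(6x³ − 16x² − 26x − 30) ÷ lead(D) = 6x³ ÷ −x = −6x². Subtract (−6x²)·D = 6x³ − 24x². Remainder: 8x² − 26x − 30.
Step 4: lead(8x² − 26x − 30) ÷ lead(D) = 8x² ÷ −x = −8x. Subtract (−8x)·D = 8x² − 32x. Remainder: 6x − 30.
Step 5: lead(6x − 30) ÷ lead(D) = 6x ÷ −x = −6. Subtract (−6)·D = 6x − 24. Remainder: −6.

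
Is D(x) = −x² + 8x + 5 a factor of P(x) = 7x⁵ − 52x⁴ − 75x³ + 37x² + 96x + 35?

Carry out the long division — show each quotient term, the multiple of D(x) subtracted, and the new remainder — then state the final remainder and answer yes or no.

Step 1: lead(7x⁵ − 52x⁴ − 75x³ + 37x² + 96x + 35) ÷ lead(D) = 7x⁵ ÷ −x² = −7x³. Subtract (−7x³)·D = 7x⁵ − 56x⁴ − 35x³. Remainder: 4x⁴ − 40x³ + 37x² + 96x + 35.
Step 2: lead(4x⁴ − 40x³ + 37x² + 96x + 35) ÷ lead(D) = 4x⁴ ÷ −x² = −4x². Subtract (−4x²)·D = 4x⁴ − 32x³ − 20x². Remainder: −8x³ + 57x² + 96x + 35.
Step 3: lead(−8x³ + 57x² + 96x + 35) ÷ lead(D) = −8x³ ÷ −x² = 8x. Subtract (8x)·D = −8x³ + 64x² + 40x. Remainder: −7x² + 56x + 35.
Step 4: lead(−7x² + 56x + 35) ÷ lead(D) = −7x² ÷ −x² = 7. Subtract (7)·D = −7x² + 56x + 35. Remainder: 0.

R(x) = 0, so D(x) is a factor of P(x). yes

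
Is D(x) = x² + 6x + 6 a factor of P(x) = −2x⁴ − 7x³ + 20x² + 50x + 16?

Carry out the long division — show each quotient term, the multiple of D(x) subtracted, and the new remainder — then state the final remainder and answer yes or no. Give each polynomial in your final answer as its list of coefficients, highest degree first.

R = [8, 4], so D(x) is not a factor of P(x). no

Step 1: lead(−2x⁴ − 7x³ + 20x² + 50x + 16) ÷ lead(D) = −2x⁴ ÷ x² = −2x². Subtract (−2x²)·D = −2x⁴ − 12x³ − 12x². Remainder: 5x³ + 32x² + 50x + 16.
Step 2: lead(5x³ + 32x² + 50x + 16) ÷ lead(D) = 5x³ ÷ x² = 5x. Subtract (5x)·D = 5x³ + 30x² + 30x. Remainder: 2x² + 20x + 16.
Step 3: lead(2x² + 20x + 16) ÷ lead(D) = 2x² ÷ x² = 2. Subtract (2)·D = 2x² + 12x + 12. Remainder: 8x + 4.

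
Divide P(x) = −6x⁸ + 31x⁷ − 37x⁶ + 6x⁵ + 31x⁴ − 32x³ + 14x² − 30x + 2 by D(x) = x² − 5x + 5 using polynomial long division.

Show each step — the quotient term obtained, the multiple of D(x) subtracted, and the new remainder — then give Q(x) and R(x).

Q(x) = −6x⁶ + x⁵ − 2x⁴ − 9x³ − 4x² − 7x − 1; R(x) = 7

Step 1: lead(−6x⁸ + 31x⁷ − 37x⁶ + 6x⁵ + 31x⁴ − 32x³ + 14x² − 30x + 2) ÷ lead(D) = −6x⁸ ÷ x² = −6x⁶. Subtract (−6x⁶)·D = −6x⁸ + 30x⁷ − 30x⁶. Remainder: x⁷ − 7x⁶ + 6x⁵ + 31x⁴ − 32x³ + 14x² − 30x + 2.
Step 2: lead(x⁷ − 7x⁶ + 6x⁵ + 31x⁴ − 32x³ + 14x² − 30x + 2) ÷ lead(D) = x⁷ ÷ x² = x⁵. Subtract (x⁵)·D = x⁷ − 5x⁶ + 5x⁵. Remainder: −2x⁶ + x⁵ + 31x⁴ − 32x³ + 14x² − 30x + 2.
Step 3: lead(−2x⁶ + x⁵ + 31x⁴ − 32x³ + 14x² − 30x + 2) ÷ lead(D) = −2x⁶ ÷ x² = −2x⁴. Subtract (−2x⁴)·D = −2x⁶ + 10x⁵ − 10x⁴. Remainder: −9x⁵ + 41x⁴ − 32x³ + 14x² − 30x + 2.
Step 4: lead(−9x⁵ + 41x⁴ − 32x³ + 14x² − 30x + 2) ÷ lead(D) = −9x⁵ ÷ x² = −9x³. Subtract (−9x³)·D = −9x⁵ + 45x⁴ − 45x³. Remainder: −4x⁴ + 13x³ + 14x² − 30x + 2.
Step 5: lead(−4x⁴ + 13x³ + 14x² − 30x + 2) ÷ lead(D) = −4x⁴ ÷ x² = −4x². Subtract (−4x²)·D = −4x⁴ + 20x³ − 20x². Remainder: −7x³ + 34x² − 30x + 2.
Step 6: lead(−7x³ + 34x² − 30x + 2) ÷ lead(D) = −7x³ ÷ x² = −7x. Subtract (−7x)·D = −7x³ + 35x² − 35x. Remainder: −x² + 5x + 2.
Step 7: lead(−x² + 5x + 2) ÷ lead(D) = −x² ÷ x² = −1. Subtract (−1)·D = −x² + 5x − 5. Remainder: 7.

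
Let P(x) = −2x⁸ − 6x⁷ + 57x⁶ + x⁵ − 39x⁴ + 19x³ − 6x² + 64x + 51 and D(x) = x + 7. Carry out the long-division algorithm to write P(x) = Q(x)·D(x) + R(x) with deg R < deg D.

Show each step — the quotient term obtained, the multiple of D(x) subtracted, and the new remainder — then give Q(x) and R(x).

Step 1: lead(−2x⁸ − 6x⁷ + 57x⁶ + x⁵ − 39x⁴ + 19x³ − 6x² + 64x + 51) ÷ lead(D) = −2x⁸ ÷ x = −2x⁷. Subtract (−2x⁷)·D = −2x⁸ − 14x⁷. Remainder: 8x⁷ + 57x⁶ + x⁵ − 39x⁴ + 19x³ − 6x² + 64x + 51.
Step 2: lead(8x⁷ + 57x⁶ + x⁵ − 39x⁴ + 19x³ − 6x² + 64x + 51) ÷ lead(D) = 8x⁷ ÷ x = 8x⁶. Subtract (8x⁶)·D = 8x⁷ + 56x⁶. Remainder: x⁶ + x⁵ − 39x⁴ + 19x³ − 6x² + 64x + 51.
Step 3: lead(x⁶ + x⁵ − 39x⁴ + 19x³ − 6x² + 64x + 51) ÷ lead(D) = x⁶ ÷ x = x⁵. Subtract (x⁵)·D = x⁶ + 7x⁵. Remainder: −6x⁵ − 39x⁴ + 19x³ − 6x² + 64x + 51.
Step 4: lead(−6x⁵ − 39x⁴ + 19x³ − 6x² + 64x + 51) ÷ lead(D) = −6x⁵ ÷ x = −6x⁴. Subtract (−6x⁴)·D = −6x⁵ − 42x⁴. Remainder: 3x⁴ + 19x³ − 6x² + 64x + 51.
Step 5: lead(3x⁴ + 19x³ − 6x² + 64x + 51) ÷ lead(D) = 3x⁴ ÷ x = 3x³. Subtract (3x³)·D = 3x⁴ + 21x³. Remainder: −2x³ − 6x² + 64x + 51.
Step 6: lead(−2x³ − 6x² + 64x + 51) ÷ lead(D) = −2x³ ÷ x = −2x². Subtract (−2x²)·D = −2x³ − 14x². Remainder: 8x² + 64x + 51.
Step 7: lead(8x² + 64x + 51) ÷ lead(D) = 8x² ÷ x = 8x. Subtract (8x)·D = 8x² + 56x. Remainder: 8x + 51.
Step 8: lead(8x + 51) ÷ lead(D) = 8x ÷ x = 8. Subtract (8)·D = 8x + 56. Remainder: −5.

Q(x) = −2x⁷ + 8x⁶ + x⁵ − 6x⁴ + 3x³ − 2x² + 8x + 8; R(x) = −5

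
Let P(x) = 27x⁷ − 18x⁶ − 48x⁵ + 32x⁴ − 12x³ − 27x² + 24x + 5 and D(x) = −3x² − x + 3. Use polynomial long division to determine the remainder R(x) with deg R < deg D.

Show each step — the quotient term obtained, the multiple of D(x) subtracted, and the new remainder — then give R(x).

R(x) = −4

Step 1: lead(27x⁷ − 18x⁶ − 48x⁵ + 32x⁴ − 12x³ − 27x² + 24x + 5) ÷ lead(D) = 27x⁷ ÷ −3x² = −9x⁵. Subtract (−9x⁵)·D = 27x⁷ + 9x⁶ − 27x⁵. Remainder: −27x⁶ − 21x⁵ + 32x⁴ − 12x³ − 27x² + 24x + 5.
Step 2: lead(−27x⁶ − 21x⁵ + 32x⁴ − 12x³ − 27x² + 24x + 5) ÷ lead(D) = −27x⁶ ÷ −3x² = 9x⁴. Subtract (9x⁴)·D = −27x⁶ − 9x⁵ + 27x⁴. Remainder: −12x⁵ + 5x⁴ − 12x³ − 27x² + 24x + 5.
Step 3: lead(−12x⁵ + 5x⁴ − 12x³ − 27x² + 24x + 5) ÷ lead(D) = −12x⁵ ÷ −3x² = 4x³. Subtract (4x³)·D = −12x⁵ − 4x⁴ + 12x³. Remainder: 9x⁴ − 24x³ − 27x² + 24x + 5.
Step 4: lead(9x⁴ − 24x³ − 27x² + 24x + 5) ÷ lead(D) = 9x⁴ ÷ −3x² = −3x². Subtract (−3x²)·D = 9x⁴ + 3x³ − 9x². Remainder: −27x³ − 18x² + 24x + 5.
Step 5: lead(−27x³ − 18x² + 24x + 5) ÷ lead(D) = −27x³ ÷ −3x² = 9x. Subtract (9x)·D = −27x³ − 9x² + 27x. Remainder: −9x² − 3x + 5.
Step 6: lead(−9x² − 3x + 5) ÷ lead(D) = −9x² ÷ −3x² = 3. Subtract (3)·D = −9x² − 3x + 9. Remainder: −4.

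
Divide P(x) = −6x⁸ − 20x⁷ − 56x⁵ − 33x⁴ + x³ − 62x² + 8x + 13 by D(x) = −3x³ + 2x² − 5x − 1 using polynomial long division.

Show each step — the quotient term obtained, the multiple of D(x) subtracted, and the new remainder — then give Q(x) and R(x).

Q(x) = 2x⁵ + 8x⁴ + 2x³ + 6x² + 9x − 5; R(x) = −x² − 8x + 8

Step 1: lead(−6x⁸ − 20x⁷ − 56x⁵ − 33x⁴ + x³ − 62x² + 8x + 13) ÷ lead(D) = −6x⁸ ÷ −3x³ = 2x⁵. Subtract (2x⁵)·D = −6x⁸ + 4x⁷ − 10x⁶ − 2x⁵. Remainder: −24x⁷ + 10x⁶ − 54x⁵ − 33x⁴ + x³ − 62x² + 8x + 13.
Step 2: lead(−24x⁷ + 10x⁶ − 54x⁵ − 33x⁴ + x³ − 62x² + 8x + 13) ÷ lead(D) = −24x⁷ ÷ −3x³ = 8x⁴. Subtract (8x⁴)·D = −24x⁷ + 16x⁶ − 40x⁵ − 8x⁴. Remainder: −6x⁶ − 14x⁵ − 25x⁴ + x³ − 62x² + 8x + 13.
Step 3: lead(−6x⁶ − 14x⁵ − 25x⁴ + x³ − 62x² + 8x + 13) ÷ lead(D) = −6x⁶ ÷ −3x³ = 2x³. Subtract (2x³)·D = −6x⁶ + 4x⁵ − 10x⁴ − 2x³. Remainder: −18x⁵ − 15x⁴ + 3x³ − 62x² + 8x + 13.
Step 4: lead(−18x⁵ − 15x⁴ + 3x³ − 62x² + 8x + 13) ÷ lead(D) = −18x⁵ ÷ −3x³ = 6x². Subtract (6x²)·D = −18x⁵ + 12x⁴ − 30x³ − 6x². Remainder: −27x⁴ + 33x³ − 56x² + 8x + 13.
Step 5: lead(−27x⁴ + 33x³ − 56x² + 8x + 13) ÷ lead(D) = −27x⁴ ÷ −3x³ = 9x. Subtract (9x)·D = −27x⁴ + 18x³ − 45x² − 9x. Remainder: 15x³ − 11x² + 17x + 13.
Step 6: lead(15x³ − 11x² + 17x + 13) ÷ lead(D) = 15x³ ÷ −3x³ = −5. Subtract (−5)·D = 15x³ − 10x² + 25x + 5. Remainder: −x² − 8x + 8.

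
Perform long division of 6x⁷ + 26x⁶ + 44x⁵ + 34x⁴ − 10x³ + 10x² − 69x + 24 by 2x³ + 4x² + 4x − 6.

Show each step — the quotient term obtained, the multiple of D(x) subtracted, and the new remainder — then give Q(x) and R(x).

Q(x) = 3x⁴ + 7x³ + 2x² + 8x − 4; R(x) = 6x² − 5x

Step 1: lead(6x⁷ + 26x⁶ + 44x⁵ + 34x⁴ − 10x³ + 10x² − 69x + 24) ÷ lead(D) = 6x⁷ ÷ 2x³ = 3x⁴. Subtract (3x⁴)·D = 6x⁷ + 12x⁶ + 12x⁵ − 18x⁴. Remainder: 14x⁶ + 32x⁵ + 52x⁴ − 10x³ + 10x² − 69x + 24.
Step 2: lead(14x⁶ + 32x⁵ + 52x⁴ − 10x³ + 10x² − 69x + 24) ÷ lead(D) = 14x⁶ ÷ 2x³ = 7x³. Subtract (7x³)·D = 14x⁶ + 28x⁵ + 28x⁴ − 42x³. Remainder: 4x⁵ + 24x⁴ + 32x³ + 10x² − 69x + 24.
Step 3: lead(4x⁵ + 24x⁴ + 32x³ + 10x² − 69x + 24) ÷ lead(D) = 4x⁵ ÷ 2x³ = 2x². Subtract (2x²)·D = 4x⁵ + 8x⁴ + 8x³ − 12x². Remainder: 16x⁴ + 24x³ + 22x² − 69x + 24.
Step 4: lead(16x⁴ + 24x³ + 22x² − 69x + 24) ÷ lead(D) = 16x⁴ ÷ 2x³ = 8x. Subtract (8x)·D = 16x⁴ + 32x³ + 32x² − 48x. Remainder: −8x³ − 10x² − 21x + 24.
Step 5: lead(−8x³ − 10x² − 21x + 24) ÷ lead(D) = −8x³ ÷ 2x³ = −4. Subtract (−4)·D = −8x³ − 16x² − 16x + 24. Remainder: 6x² − 5x.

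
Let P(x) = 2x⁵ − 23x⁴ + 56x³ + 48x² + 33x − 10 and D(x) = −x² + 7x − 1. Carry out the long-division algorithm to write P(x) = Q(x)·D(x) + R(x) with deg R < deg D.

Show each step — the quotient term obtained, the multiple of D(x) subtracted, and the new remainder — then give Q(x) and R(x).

Step 1: lead(2x⁵ − 23x⁴ + 56x³ + 48x² + 33x − 10) ÷ lead(D) = 2x⁵ ÷ −x² = −2x³. Subtract (−2x³)·D = 2x⁵ − 14x⁴ + 2x³. Remainder: −9x⁴ + 54x³ + 48x² + 33x − 10.
Step 2: lead(−9x⁴ + 54x³ + 48x² + 33x − 10) ÷ lead(D) = −9x⁴ ÷ −x² = 9x². Subtract (9x²)·D = −9x⁴ + 63x³ − 9x². Remainder: −9x³ + 57x² + 33x − 10.
Step 3: lead(−9x³ + 57x² + 33x − 10) ÷ lead(D) = −9x³ ÷ −x² = 9x. Subtract (9x)·D = −9x³ + 63x² − 9x. Remainder: −6x² + 42x − 10.
Step 4: lead(−6x² + 42x − 10) ÷ lead(D) = −6x² ÷ −x² = 6. Subtract (6)·D = −6x² + 42x − 6. Remainder: −4.

Q(x) = −2x³ + 9x² + 9x + 6; R(x) = −4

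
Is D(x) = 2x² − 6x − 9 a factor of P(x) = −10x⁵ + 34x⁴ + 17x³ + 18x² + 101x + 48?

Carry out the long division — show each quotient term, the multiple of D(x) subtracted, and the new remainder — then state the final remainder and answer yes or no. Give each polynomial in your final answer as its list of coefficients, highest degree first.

Step 1: lead(−10x⁵ + 34x⁴ + 17x³ + 18x² + 101x + 48) ÷ lead(D) = −10x⁵ ÷ 2x² = −5x³. Subtract (−5x³)·D = −10x⁵ + 30x⁴ + 45x³. Remainder: 4x⁴ − 28x³ + 18x² + 101x + 48.
Step 2: lead(4x⁴ − 28x³ + 18x² + 101x + 48) ÷ lead(D) = 4x⁴ ÷ 2x² = 2x². Subtract (2x²)·D = 4x⁴ − 12x³ − 18x². Remainder: −16x³ + 36x² + 101x + 48.
Step 3: lead(−16x³ + 36x² + 101x + 48) ÷ lead(D) = −16x³ ÷ 2x² = −8x. Subtract (−8x)·D = −16x³ + 48x² + 72x. Remainder: −12x² + 29x + 48.
Step 4: lead(−12x² + 29x + 48) ÷ lead(D) = −12x² ÷ 2x² = −6. Subtract (−6)·D = −12x² + 36x + 54. Remainder: −7x − 6.

R = [-7, -6], so D(x) is not a factor of P(x). no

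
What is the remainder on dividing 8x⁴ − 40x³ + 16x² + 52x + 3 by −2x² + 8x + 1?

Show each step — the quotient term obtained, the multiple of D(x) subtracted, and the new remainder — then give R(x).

R(x) = −3

Step 1: lead(8x⁴ − 40x³ + 16x² + 52x + 3) ÷ lead(D) = 8x⁴ ÷ −2x² = −4x². Subtract (−4x²)·D = 8x⁴ − 32x³ − 4x². Remainder: −8x³ + 20x² + 52x + 3.
Step 2: lead(−8x³ + 20x² + 52x + 3) ÷ lead(D) = −8x³ ÷ −2x² = 4x. Subtract (4x)·D = −8x³ + 32x² + 4x. Remainder: −12x² + 48x + 3.
Step 3: lead(−12x² + 48x + 3) ÷ lead(D) = −12x² ÷ −2x² = 6. Subtract (6)·D = −12x² + 48x + 6. Remainder: −3.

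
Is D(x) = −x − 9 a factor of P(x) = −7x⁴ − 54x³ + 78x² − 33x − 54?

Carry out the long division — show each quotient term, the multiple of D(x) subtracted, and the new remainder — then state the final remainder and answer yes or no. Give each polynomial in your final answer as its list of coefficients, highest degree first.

Step 1: lead(−7x⁴ − 54x³ + 78x² − 33x − 54) ÷ lead(D) = −7x⁴ ÷ −x = 7x³. Subtract (7x³)·D = −7x⁴ − 63x³. Remainder: 9x³ + 78x² − 33x − 54.
Step 2: lead(9x³ + 78x² − 33x − 54) ÷ lead(D) = 9x³ ÷ −x = −9x². Subtract (−9x²)·D = 9x³ + 81x². Remainder: −3x² − 33x − 54.
Step 3: lead(−3x² − 33x − 54) ÷ lead(D) = −3x² ÷ −x = 3x. Subtract (3x)·D = −3x² − 27x. Remainder: −6x − 54.
Step 4: lead(−6x − 54) ÷ lead(D) = −6x ÷ −x = 6. Subtract (6)·D = −6x − 54. Remainder: 0.

R = [0], so D(x) is a factor of P(x). yes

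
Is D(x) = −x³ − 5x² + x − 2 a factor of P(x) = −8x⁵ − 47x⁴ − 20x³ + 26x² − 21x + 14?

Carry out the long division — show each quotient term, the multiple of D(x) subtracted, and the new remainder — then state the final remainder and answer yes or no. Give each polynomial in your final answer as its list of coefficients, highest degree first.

Step 1: lead(−8x⁵ − 47x⁴ − 20x³ + 26x² − 21x + 14) ÷ lead(D) = −8x⁵ ÷ −x³ = 8x². Subtract (8x²)·D = −8x⁵ − 40x⁴ + 8x³ − 16x². Remainder: −7x⁴ − 28x³ + 42x² − 21x + 14.
Step 2: lead(−7x⁴ − 28x³ + 42x² − 21x + 14) ÷ lead(D) = −7x⁴ ÷ −x³ = 7x. Subtract (7x)·D = −7x⁴ − 35x³ + 7x² − 14x. Remainder: 7x³ + 35x² − 7x + 14.
Step 3: lead(7x³ + 35x² − 7x + 14) ÷ lead(D) = 7x³ ÷ −x³ = −7. Subtract (−7)·D = 7x³ + 35x² − 7x + 14. Remainder: 0.

R = [0], so D(x) is a factor of P(x). yes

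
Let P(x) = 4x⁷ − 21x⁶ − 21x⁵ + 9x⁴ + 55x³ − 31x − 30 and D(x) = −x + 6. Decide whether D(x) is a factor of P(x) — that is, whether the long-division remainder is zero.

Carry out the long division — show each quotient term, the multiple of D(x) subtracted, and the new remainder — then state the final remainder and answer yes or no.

Step 1: lead(4x⁷ − 21x⁶ − 21x⁵ + 9x⁴ + 55x³ − 31x − 30) ÷ lead(D) = 4x⁷ ÷ −x = −4x⁶. Subtract (−4x⁶)·D = 4x⁷ − 24x⁶. Remainder: 3x⁶ − 21x⁵ + 9x⁴ + 55x³ − 31x − 30.
Step 2: lead(3x⁶ − 21x⁵ + 9x⁴ + 55x³ − 31x − 30) ÷ lead(D) = 3x⁶ ÷ −x = −3x⁵. Subtract (−3x⁵)·D = 3x⁶ − 18x⁵. Remainder: −3x⁵ + 9x⁴ + 55x³ − 31x − 30.
Step 3: lead(−3x⁵ + 9x⁴ + 55x³ − 31x − 30) ÷ lead(D) = −3x⁵ ÷ −x = 3x⁴. Subtract (3x⁴)·D = −3x⁵ + 18x⁴. Remainder: −9x⁴ + 55x³ − 31x − 30.
Step 4: lead(−9x⁴ + 55x³ − 31x − 30) ÷ lead(D) = −9x⁴ ÷ −x = 9x³. Subtract (9x³)·D = −9x⁴ + 54x³. Remainder: x³ − 31x − 30.
Step 5: lead(x³ − 31x − 30) ÷ lead(D) = x³ ÷ −x = −x². Subtract (−x²)·D = x³ − 6x². Remainder: 6x² − 31x − 30.
Step 6: lead(6x² − 31x − 30) ÷ lead(D) = 6x² ÷ −x = −6x. Subtract (−6x)·D = 6x² − 36x. Remainder: 5x − 30.
Step 7: lead(5x − 30) ÷ lead(D) = 5x ÷ −x = −5. Subtract (−5)·D = 5x − 30. Remainder: 0.

R(x) = 0, so D(x) is a factor of P(x). yes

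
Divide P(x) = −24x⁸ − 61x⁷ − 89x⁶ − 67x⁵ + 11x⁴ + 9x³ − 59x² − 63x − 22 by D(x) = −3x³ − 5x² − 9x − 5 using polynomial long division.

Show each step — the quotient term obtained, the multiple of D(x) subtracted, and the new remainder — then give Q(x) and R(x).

Q(x) = 8x⁵ + 7x⁴ − 6x³ − 2x² + 6x + 3; R(x) = −6x − 7

Step 1: lead(−24x⁸ − 61x⁷ − 89x⁶ − 67x⁵ + 11x⁴ + 9x³ − 59x² − 63x − 22) ÷ lead(D) = −24x⁸ ÷ −3x³ = 8x⁵. Subtract (8x⁵)·D = −24x⁸ − 40x⁷ − 72x⁶ − 40x⁵. Remainder: −21x⁷ − 17x⁶ − 27x⁵ + 11x⁴ + 9x³ − 59x² − 63x − 22.
Step 2: lead(−21x⁷ − 17x⁶ − 27x⁵ + 11x⁴ + 9x³ − 59x² − 63x − 22) ÷ lead(D) = −21x⁷ ÷ −3x³ = 7x⁴. Subtract (7x⁴)·D = −21x⁷ − 35x⁶ − 63x⁵ − 35x⁴. Remainder: 18x⁶ + 36x⁵ + 46x⁴ + 9x³ − 59x² − 63x − 22.
Step 3: lead(18x⁶ + 36x⁵ + 46x⁴ + 9x³ − 59x² − 63x − 22) ÷ lead(D) = 18x⁶ ÷ −3x³ = −6x³. Subtract (−6x³)·D = 18x⁶ + 30x⁵ + 54x⁴ + 30x³. Remainder: 6x⁵ − 8x⁴ − 21x³ − 59x² − 63x − 22.
Step 4: lead(6x⁵ − 8x⁴ − 21x³ − 59x² − 63x − 22) ÷ lead(D) = 6x⁵ ÷ −3x³ = −2x². Subtract (−2x²)·D = 6x⁵ + 10x⁴ + 18x³ + 10x². Remainder: −18x⁴ − 39x³ − 69x² − 63x − 22.
Step 5: lead(−18x⁴ − 39x³ − 69x² − 63x − 22) ÷ lead(D) = −18x⁴ ÷ −3x³ = 6x. Subtract (6x)·D = −18x⁴ − 30x³ − 54x² − 30x. Remainder: −9x³ − 15x² − 33x − 22.
Step 6: lead(−9x³ − 15x² − 33x − 22) ÷ lead(D) = −9x³ ÷ −3x³ = 3. Subtract (3)·D = −9x³ − 15x² − 27x − 15. Remainder: −6x − 7.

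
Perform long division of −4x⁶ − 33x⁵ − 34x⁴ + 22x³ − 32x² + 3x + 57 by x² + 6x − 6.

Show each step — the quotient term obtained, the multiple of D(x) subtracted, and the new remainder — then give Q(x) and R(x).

Q(x) = −4x⁴ − 9x³ − 4x² − 8x − 8; R(x) = 3x + 9

Step 1: lead(−4x⁶ − 33x⁵ − 34x⁴ + 22x³ − 32x² + 3x + 57) ÷ lead(D) = −4x⁶ ÷ x² = −4x⁴. Subtract (−4x⁴)·D = −4x⁶ − 24x⁵ + 24x⁴. Remainder: −9x⁵ − 58x⁴ + 22x³ − 32x² + 3x + 57.
Step 2: lead(−9x⁵ − 58x⁴ + 22x³ − 32x² + 3x + 57) ÷ lead(D) = −9x⁵ ÷ x² = −9x³. Subtract (−9x³)·D = −9x⁵ − 54x⁴ + 54x³. Remainder: −4x⁴ − 32x³ − 32x² + 3x + 57.
Step 3: lead(−4x⁴ − 32x³ − 32x² + 3x + 57) ÷ lead(D) = −4x⁴ ÷ x² = −4x². Subtract (−4x²)·D = −4x⁴ − 24x³ + 24x². Remainder: −8x³ − 56x² + 3x + 57.
Step 4: lead(−8x³ − 56x² + 3x + 57) ÷ lead(D) = −8x³ ÷ x² = −8x. Subtract (−8x)·D = −8x³ − 48x² + 48x. Remainder: −8x² − 45x + 57.
Step 5: lead(−8x² − 45x + 57) ÷ lead(D) = −8x² ÷ x² = −8. Subtract (−8)·D = −8x² − 48x + 48. Remainder: 3x + 9.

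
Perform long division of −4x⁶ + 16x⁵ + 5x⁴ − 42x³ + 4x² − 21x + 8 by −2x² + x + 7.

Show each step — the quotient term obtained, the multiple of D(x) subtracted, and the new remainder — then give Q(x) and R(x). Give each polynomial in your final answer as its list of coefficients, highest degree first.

Q = [2, -7, 1, -3, 0]; R = [8]

Step 1: lead(−4x⁶ + 16x⁵ + 5x⁴ − 42x³ + 4x² − 21x + 8) ÷ lead(D) = −4x⁶ ÷ −2x² = 2x⁴. Subtract (2x⁴)·D = −4x⁶ + 2x⁵ + 14x⁴. Remainder: 14x⁵ − 9x⁴ − 42x³ + 4x² − 21x + 8.
Step 2: lead(14x⁵ − 9x⁴ − 42x³ + 4x² − 21x + 8) ÷ lead(D) = 14x⁵ ÷ −2x² = −7x³. Subtract (−7x³)·D = 14x⁵ − 7x⁴ − 49x³. Remainder: −2x⁴ + 7x³ + 4x² − 21x + 8.
Step 3: lead(−2x⁴ + 7x³ + 4x² − 21x + 8) ÷ lead(D) = −2x⁴ ÷ −2x² = x². Subtract (x²)·D = −2x⁴ + x³ + 7x². Remainder: 6x³ − 3x² − 21x + 8.
Step 4: lead(6x³ − 3x² − 21x + 8) ÷ lead(D) = 6x³ ÷ −2x² = −3x. Subtract (−3x)·D = 6x³ − 3x² − 21x. Remainder: 8.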